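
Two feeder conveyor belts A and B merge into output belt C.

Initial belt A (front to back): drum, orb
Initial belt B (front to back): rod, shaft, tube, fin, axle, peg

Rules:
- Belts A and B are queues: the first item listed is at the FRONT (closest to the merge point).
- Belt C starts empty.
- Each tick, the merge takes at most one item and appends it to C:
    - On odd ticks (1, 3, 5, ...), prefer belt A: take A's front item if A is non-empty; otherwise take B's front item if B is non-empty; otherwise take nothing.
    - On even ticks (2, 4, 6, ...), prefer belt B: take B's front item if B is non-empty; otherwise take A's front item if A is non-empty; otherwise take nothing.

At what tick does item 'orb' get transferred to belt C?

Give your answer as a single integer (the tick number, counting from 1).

Answer: 3

Derivation:
Tick 1: prefer A, take drum from A; A=[orb] B=[rod,shaft,tube,fin,axle,peg] C=[drum]
Tick 2: prefer B, take rod from B; A=[orb] B=[shaft,tube,fin,axle,peg] C=[drum,rod]
Tick 3: prefer A, take orb from A; A=[-] B=[shaft,tube,fin,axle,peg] C=[drum,rod,orb]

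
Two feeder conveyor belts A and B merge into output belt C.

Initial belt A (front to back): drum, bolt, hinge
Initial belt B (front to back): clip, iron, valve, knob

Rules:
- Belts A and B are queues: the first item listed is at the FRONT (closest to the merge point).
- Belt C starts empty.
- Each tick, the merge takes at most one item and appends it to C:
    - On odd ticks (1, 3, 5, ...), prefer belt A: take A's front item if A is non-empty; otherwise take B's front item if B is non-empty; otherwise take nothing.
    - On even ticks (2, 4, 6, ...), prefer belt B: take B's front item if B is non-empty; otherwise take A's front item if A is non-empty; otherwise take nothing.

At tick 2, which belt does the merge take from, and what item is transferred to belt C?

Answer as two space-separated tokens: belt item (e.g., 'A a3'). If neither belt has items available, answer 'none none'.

Tick 1: prefer A, take drum from A; A=[bolt,hinge] B=[clip,iron,valve,knob] C=[drum]
Tick 2: prefer B, take clip from B; A=[bolt,hinge] B=[iron,valve,knob] C=[drum,clip]

Answer: B clip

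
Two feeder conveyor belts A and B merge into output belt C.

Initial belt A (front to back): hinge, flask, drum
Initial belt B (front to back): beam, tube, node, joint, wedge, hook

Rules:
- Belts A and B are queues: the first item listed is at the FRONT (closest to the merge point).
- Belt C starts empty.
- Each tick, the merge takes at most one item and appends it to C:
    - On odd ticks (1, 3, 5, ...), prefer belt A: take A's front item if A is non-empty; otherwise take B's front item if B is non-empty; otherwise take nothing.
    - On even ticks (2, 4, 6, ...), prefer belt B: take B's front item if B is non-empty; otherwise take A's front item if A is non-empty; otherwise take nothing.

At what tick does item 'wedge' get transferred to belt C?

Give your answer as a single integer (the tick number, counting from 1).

Tick 1: prefer A, take hinge from A; A=[flask,drum] B=[beam,tube,node,joint,wedge,hook] C=[hinge]
Tick 2: prefer B, take beam from B; A=[flask,drum] B=[tube,node,joint,wedge,hook] C=[hinge,beam]
Tick 3: prefer A, take flask from A; A=[drum] B=[tube,node,joint,wedge,hook] C=[hinge,beam,flask]
Tick 4: prefer B, take tube from B; A=[drum] B=[node,joint,wedge,hook] C=[hinge,beam,flask,tube]
Tick 5: prefer A, take drum from A; A=[-] B=[node,joint,wedge,hook] C=[hinge,beam,flask,tube,drum]
Tick 6: prefer B, take node from B; A=[-] B=[joint,wedge,hook] C=[hinge,beam,flask,tube,drum,node]
Tick 7: prefer A, take joint from B; A=[-] B=[wedge,hook] C=[hinge,beam,flask,tube,drum,node,joint]
Tick 8: prefer B, take wedge from B; A=[-] B=[hook] C=[hinge,beam,flask,tube,drum,node,joint,wedge]

Answer: 8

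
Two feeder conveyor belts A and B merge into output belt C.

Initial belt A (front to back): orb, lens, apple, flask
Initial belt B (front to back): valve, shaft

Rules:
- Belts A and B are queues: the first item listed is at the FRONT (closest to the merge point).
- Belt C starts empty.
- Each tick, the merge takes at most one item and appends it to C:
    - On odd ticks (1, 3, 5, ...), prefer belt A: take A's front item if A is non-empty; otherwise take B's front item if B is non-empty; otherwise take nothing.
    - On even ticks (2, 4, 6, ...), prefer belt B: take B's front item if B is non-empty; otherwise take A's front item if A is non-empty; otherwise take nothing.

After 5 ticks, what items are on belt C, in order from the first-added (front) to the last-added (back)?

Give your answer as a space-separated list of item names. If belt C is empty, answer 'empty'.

Answer: orb valve lens shaft apple

Derivation:
Tick 1: prefer A, take orb from A; A=[lens,apple,flask] B=[valve,shaft] C=[orb]
Tick 2: prefer B, take valve from B; A=[lens,apple,flask] B=[shaft] C=[orb,valve]
Tick 3: prefer A, take lens from A; A=[apple,flask] B=[shaft] C=[orb,valve,lens]
Tick 4: prefer B, take shaft from B; A=[apple,flask] B=[-] C=[orb,valve,lens,shaft]
Tick 5: prefer A, take apple from A; A=[flask] B=[-] C=[orb,valve,lens,shaft,apple]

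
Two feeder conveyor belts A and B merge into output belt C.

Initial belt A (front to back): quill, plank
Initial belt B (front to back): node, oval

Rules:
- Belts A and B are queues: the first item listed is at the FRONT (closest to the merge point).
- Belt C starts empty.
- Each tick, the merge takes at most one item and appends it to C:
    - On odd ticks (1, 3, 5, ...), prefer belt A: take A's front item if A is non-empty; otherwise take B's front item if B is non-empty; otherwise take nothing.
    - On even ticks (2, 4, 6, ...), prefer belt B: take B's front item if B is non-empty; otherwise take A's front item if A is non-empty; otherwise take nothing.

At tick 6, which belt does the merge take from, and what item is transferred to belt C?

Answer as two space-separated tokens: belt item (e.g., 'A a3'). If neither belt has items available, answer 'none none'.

Tick 1: prefer A, take quill from A; A=[plank] B=[node,oval] C=[quill]
Tick 2: prefer B, take node from B; A=[plank] B=[oval] C=[quill,node]
Tick 3: prefer A, take plank from A; A=[-] B=[oval] C=[quill,node,plank]
Tick 4: prefer B, take oval from B; A=[-] B=[-] C=[quill,node,plank,oval]
Tick 5: prefer A, both empty, nothing taken; A=[-] B=[-] C=[quill,node,plank,oval]
Tick 6: prefer B, both empty, nothing taken; A=[-] B=[-] C=[quill,node,plank,oval]

Answer: none none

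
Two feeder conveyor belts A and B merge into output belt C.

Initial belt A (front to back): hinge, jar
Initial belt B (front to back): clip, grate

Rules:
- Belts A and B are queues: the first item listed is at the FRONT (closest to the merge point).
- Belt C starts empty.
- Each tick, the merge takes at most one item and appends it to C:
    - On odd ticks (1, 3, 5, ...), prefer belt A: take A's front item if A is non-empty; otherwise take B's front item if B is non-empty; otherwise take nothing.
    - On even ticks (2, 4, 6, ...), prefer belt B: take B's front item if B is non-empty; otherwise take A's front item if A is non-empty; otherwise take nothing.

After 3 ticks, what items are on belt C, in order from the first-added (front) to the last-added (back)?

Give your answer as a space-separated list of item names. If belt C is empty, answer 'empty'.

Answer: hinge clip jar

Derivation:
Tick 1: prefer A, take hinge from A; A=[jar] B=[clip,grate] C=[hinge]
Tick 2: prefer B, take clip from B; A=[jar] B=[grate] C=[hinge,clip]
Tick 3: prefer A, take jar from A; A=[-] B=[grate] C=[hinge,clip,jar]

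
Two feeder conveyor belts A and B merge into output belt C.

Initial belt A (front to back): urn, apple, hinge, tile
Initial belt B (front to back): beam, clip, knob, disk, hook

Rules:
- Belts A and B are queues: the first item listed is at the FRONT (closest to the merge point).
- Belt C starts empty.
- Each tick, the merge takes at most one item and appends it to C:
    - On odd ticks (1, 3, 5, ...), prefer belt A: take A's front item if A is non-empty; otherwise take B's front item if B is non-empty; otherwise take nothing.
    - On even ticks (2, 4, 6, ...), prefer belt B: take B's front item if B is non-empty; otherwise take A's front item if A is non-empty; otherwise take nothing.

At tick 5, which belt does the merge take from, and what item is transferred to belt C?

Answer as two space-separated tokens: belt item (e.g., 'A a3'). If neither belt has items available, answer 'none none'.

Tick 1: prefer A, take urn from A; A=[apple,hinge,tile] B=[beam,clip,knob,disk,hook] C=[urn]
Tick 2: prefer B, take beam from B; A=[apple,hinge,tile] B=[clip,knob,disk,hook] C=[urn,beam]
Tick 3: prefer A, take apple from A; A=[hinge,tile] B=[clip,knob,disk,hook] C=[urn,beam,apple]
Tick 4: prefer B, take clip from B; A=[hinge,tile] B=[knob,disk,hook] C=[urn,beam,apple,clip]
Tick 5: prefer A, take hinge from A; A=[tile] B=[knob,disk,hook] C=[urn,beam,apple,clip,hinge]

Answer: A hinge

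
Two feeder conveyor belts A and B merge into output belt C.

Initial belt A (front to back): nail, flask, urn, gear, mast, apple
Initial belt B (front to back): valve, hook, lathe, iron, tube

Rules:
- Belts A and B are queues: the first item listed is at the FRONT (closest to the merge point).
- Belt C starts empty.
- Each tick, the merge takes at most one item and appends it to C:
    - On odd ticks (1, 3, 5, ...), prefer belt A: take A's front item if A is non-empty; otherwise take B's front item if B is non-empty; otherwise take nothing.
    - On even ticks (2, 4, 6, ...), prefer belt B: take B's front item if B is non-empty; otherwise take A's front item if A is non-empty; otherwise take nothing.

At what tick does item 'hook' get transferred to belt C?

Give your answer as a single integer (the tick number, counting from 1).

Answer: 4

Derivation:
Tick 1: prefer A, take nail from A; A=[flask,urn,gear,mast,apple] B=[valve,hook,lathe,iron,tube] C=[nail]
Tick 2: prefer B, take valve from B; A=[flask,urn,gear,mast,apple] B=[hook,lathe,iron,tube] C=[nail,valve]
Tick 3: prefer A, take flask from A; A=[urn,gear,mast,apple] B=[hook,lathe,iron,tube] C=[nail,valve,flask]
Tick 4: prefer B, take hook from B; A=[urn,gear,mast,apple] B=[lathe,iron,tube] C=[nail,valve,flask,hook]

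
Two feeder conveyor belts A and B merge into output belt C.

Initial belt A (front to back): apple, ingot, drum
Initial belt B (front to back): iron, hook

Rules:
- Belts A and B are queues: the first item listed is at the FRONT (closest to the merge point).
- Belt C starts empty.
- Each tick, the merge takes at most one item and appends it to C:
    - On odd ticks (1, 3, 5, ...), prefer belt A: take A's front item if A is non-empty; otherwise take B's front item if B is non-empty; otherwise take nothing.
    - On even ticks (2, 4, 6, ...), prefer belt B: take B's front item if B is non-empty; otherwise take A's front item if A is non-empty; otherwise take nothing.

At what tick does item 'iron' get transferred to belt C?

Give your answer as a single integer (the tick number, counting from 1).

Answer: 2

Derivation:
Tick 1: prefer A, take apple from A; A=[ingot,drum] B=[iron,hook] C=[apple]
Tick 2: prefer B, take iron from B; A=[ingot,drum] B=[hook] C=[apple,iron]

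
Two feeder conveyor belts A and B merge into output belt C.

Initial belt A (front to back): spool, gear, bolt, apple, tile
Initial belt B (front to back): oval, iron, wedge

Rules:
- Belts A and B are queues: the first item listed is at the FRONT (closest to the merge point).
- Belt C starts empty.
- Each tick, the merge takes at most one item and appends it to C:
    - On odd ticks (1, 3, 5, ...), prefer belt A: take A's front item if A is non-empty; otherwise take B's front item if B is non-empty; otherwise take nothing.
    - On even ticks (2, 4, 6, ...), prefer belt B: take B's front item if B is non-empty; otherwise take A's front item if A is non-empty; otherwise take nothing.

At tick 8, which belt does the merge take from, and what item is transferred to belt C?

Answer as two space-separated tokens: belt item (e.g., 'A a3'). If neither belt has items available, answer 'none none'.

Tick 1: prefer A, take spool from A; A=[gear,bolt,apple,tile] B=[oval,iron,wedge] C=[spool]
Tick 2: prefer B, take oval from B; A=[gear,bolt,apple,tile] B=[iron,wedge] C=[spool,oval]
Tick 3: prefer A, take gear from A; A=[bolt,apple,tile] B=[iron,wedge] C=[spool,oval,gear]
Tick 4: prefer B, take iron from B; A=[bolt,apple,tile] B=[wedge] C=[spool,oval,gear,iron]
Tick 5: prefer A, take bolt from A; A=[apple,tile] B=[wedge] C=[spool,oval,gear,iron,bolt]
Tick 6: prefer B, take wedge from B; A=[apple,tile] B=[-] C=[spool,oval,gear,iron,bolt,wedge]
Tick 7: prefer A, take apple from A; A=[tile] B=[-] C=[spool,oval,gear,iron,bolt,wedge,apple]
Tick 8: prefer B, take tile from A; A=[-] B=[-] C=[spool,oval,gear,iron,bolt,wedge,apple,tile]

Answer: A tile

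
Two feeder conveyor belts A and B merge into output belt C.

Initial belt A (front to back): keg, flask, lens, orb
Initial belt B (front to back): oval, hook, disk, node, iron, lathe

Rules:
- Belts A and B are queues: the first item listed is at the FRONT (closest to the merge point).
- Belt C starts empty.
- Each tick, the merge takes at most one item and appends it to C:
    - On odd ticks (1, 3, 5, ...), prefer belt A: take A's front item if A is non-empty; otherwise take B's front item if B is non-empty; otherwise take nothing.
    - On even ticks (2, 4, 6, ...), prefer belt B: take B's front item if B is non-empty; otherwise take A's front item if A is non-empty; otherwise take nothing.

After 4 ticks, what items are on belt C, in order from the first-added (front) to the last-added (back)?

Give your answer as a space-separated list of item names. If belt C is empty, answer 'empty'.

Tick 1: prefer A, take keg from A; A=[flask,lens,orb] B=[oval,hook,disk,node,iron,lathe] C=[keg]
Tick 2: prefer B, take oval from B; A=[flask,lens,orb] B=[hook,disk,node,iron,lathe] C=[keg,oval]
Tick 3: prefer A, take flask from A; A=[lens,orb] B=[hook,disk,node,iron,lathe] C=[keg,oval,flask]
Tick 4: prefer B, take hook from B; A=[lens,orb] B=[disk,node,iron,lathe] C=[keg,oval,flask,hook]

Answer: keg oval flask hook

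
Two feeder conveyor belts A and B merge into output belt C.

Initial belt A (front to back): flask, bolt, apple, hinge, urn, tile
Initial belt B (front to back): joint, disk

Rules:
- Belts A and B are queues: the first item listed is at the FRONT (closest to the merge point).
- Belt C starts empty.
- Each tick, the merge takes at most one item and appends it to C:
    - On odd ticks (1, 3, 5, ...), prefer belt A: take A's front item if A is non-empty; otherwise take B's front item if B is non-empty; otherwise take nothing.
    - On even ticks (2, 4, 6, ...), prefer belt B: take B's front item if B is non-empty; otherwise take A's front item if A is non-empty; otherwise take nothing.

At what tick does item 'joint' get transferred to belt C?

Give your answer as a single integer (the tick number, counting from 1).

Tick 1: prefer A, take flask from A; A=[bolt,apple,hinge,urn,tile] B=[joint,disk] C=[flask]
Tick 2: prefer B, take joint from B; A=[bolt,apple,hinge,urn,tile] B=[disk] C=[flask,joint]

Answer: 2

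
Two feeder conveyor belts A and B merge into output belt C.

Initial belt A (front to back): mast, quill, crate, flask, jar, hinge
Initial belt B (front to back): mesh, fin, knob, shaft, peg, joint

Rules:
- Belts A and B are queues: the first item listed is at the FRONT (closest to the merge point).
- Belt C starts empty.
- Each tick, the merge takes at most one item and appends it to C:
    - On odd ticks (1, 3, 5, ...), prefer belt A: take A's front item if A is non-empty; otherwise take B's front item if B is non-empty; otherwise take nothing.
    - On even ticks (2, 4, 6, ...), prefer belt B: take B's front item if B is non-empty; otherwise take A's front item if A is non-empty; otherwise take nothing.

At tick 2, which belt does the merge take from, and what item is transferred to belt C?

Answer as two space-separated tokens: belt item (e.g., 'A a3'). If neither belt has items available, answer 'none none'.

Tick 1: prefer A, take mast from A; A=[quill,crate,flask,jar,hinge] B=[mesh,fin,knob,shaft,peg,joint] C=[mast]
Tick 2: prefer B, take mesh from B; A=[quill,crate,flask,jar,hinge] B=[fin,knob,shaft,peg,joint] C=[mast,mesh]

Answer: B mesh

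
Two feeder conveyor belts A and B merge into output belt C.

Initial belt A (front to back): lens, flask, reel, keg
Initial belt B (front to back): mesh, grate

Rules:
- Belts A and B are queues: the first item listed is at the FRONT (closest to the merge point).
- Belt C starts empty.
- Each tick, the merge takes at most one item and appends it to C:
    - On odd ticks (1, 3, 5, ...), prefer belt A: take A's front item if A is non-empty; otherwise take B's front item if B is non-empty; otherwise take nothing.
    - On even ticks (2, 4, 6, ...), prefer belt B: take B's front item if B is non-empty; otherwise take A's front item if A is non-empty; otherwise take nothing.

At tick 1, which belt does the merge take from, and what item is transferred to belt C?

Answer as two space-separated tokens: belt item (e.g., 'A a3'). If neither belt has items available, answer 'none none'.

Tick 1: prefer A, take lens from A; A=[flask,reel,keg] B=[mesh,grate] C=[lens]

Answer: A lens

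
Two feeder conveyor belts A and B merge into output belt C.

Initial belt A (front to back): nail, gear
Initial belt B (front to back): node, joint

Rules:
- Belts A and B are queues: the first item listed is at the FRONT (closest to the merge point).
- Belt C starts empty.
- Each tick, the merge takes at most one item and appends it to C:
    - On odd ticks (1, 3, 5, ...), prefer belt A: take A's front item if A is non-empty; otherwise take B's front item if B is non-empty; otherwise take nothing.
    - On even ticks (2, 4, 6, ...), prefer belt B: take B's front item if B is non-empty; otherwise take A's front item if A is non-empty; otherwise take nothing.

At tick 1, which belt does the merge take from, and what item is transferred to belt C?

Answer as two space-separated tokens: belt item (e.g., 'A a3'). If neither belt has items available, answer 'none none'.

Answer: A nail

Derivation:
Tick 1: prefer A, take nail from A; A=[gear] B=[node,joint] C=[nail]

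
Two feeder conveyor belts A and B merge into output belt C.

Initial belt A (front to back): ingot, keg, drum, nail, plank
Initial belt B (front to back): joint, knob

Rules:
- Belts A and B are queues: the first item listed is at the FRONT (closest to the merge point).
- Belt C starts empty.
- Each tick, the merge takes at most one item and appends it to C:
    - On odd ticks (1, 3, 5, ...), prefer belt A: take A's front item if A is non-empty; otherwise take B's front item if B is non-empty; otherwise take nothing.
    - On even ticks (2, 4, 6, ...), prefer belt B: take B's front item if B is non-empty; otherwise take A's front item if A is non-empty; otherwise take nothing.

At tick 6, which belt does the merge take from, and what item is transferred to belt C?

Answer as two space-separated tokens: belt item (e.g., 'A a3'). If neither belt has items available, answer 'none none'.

Answer: A nail

Derivation:
Tick 1: prefer A, take ingot from A; A=[keg,drum,nail,plank] B=[joint,knob] C=[ingot]
Tick 2: prefer B, take joint from B; A=[keg,drum,nail,plank] B=[knob] C=[ingot,joint]
Tick 3: prefer A, take keg from A; A=[drum,nail,plank] B=[knob] C=[ingot,joint,keg]
Tick 4: prefer B, take knob from B; A=[drum,nail,plank] B=[-] C=[ingot,joint,keg,knob]
Tick 5: prefer A, take drum from A; A=[nail,plank] B=[-] C=[ingot,joint,keg,knob,drum]
Tick 6: prefer B, take nail from A; A=[plank] B=[-] C=[ingot,joint,keg,knob,drum,nail]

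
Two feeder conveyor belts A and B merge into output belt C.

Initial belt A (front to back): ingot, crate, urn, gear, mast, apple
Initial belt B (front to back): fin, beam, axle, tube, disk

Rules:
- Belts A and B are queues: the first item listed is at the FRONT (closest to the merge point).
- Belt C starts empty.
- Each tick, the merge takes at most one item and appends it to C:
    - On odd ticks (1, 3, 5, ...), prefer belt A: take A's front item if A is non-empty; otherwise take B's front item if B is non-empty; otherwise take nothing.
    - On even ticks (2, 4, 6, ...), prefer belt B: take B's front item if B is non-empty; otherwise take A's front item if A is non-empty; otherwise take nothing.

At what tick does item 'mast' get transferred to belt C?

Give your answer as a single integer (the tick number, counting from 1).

Answer: 9

Derivation:
Tick 1: prefer A, take ingot from A; A=[crate,urn,gear,mast,apple] B=[fin,beam,axle,tube,disk] C=[ingot]
Tick 2: prefer B, take fin from B; A=[crate,urn,gear,mast,apple] B=[beam,axle,tube,disk] C=[ingot,fin]
Tick 3: prefer A, take crate from A; A=[urn,gear,mast,apple] B=[beam,axle,tube,disk] C=[ingot,fin,crate]
Tick 4: prefer B, take beam from B; A=[urn,gear,mast,apple] B=[axle,tube,disk] C=[ingot,fin,crate,beam]
Tick 5: prefer A, take urn from A; A=[gear,mast,apple] B=[axle,tube,disk] C=[ingot,fin,crate,beam,urn]
Tick 6: prefer B, take axle from B; A=[gear,mast,apple] B=[tube,disk] C=[ingot,fin,crate,beam,urn,axle]
Tick 7: prefer A, take gear from A; A=[mast,apple] B=[tube,disk] C=[ingot,fin,crate,beam,urn,axle,gear]
Tick 8: prefer B, take tube from B; A=[mast,apple] B=[disk] C=[ingot,fin,crate,beam,urn,axle,gear,tube]
Tick 9: prefer A, take mast from A; A=[apple] B=[disk] C=[ingot,fin,crate,beam,urn,axle,gear,tube,mast]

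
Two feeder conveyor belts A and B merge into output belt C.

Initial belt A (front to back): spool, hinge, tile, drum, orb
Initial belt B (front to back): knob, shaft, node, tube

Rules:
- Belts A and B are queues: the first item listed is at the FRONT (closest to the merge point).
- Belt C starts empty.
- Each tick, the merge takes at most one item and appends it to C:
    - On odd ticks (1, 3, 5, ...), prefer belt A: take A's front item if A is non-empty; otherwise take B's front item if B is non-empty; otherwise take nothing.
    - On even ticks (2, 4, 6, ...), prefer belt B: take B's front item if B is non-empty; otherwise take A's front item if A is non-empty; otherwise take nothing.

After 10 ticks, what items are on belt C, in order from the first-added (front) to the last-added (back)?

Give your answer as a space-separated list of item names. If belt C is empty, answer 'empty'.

Tick 1: prefer A, take spool from A; A=[hinge,tile,drum,orb] B=[knob,shaft,node,tube] C=[spool]
Tick 2: prefer B, take knob from B; A=[hinge,tile,drum,orb] B=[shaft,node,tube] C=[spool,knob]
Tick 3: prefer A, take hinge from A; A=[tile,drum,orb] B=[shaft,node,tube] C=[spool,knob,hinge]
Tick 4: prefer B, take shaft from B; A=[tile,drum,orb] B=[node,tube] C=[spool,knob,hinge,shaft]
Tick 5: prefer A, take tile from A; A=[drum,orb] B=[node,tube] C=[spool,knob,hinge,shaft,tile]
Tick 6: prefer B, take node from B; A=[drum,orb] B=[tube] C=[spool,knob,hinge,shaft,tile,node]
Tick 7: prefer A, take drum from A; A=[orb] B=[tube] C=[spool,knob,hinge,shaft,tile,node,drum]
Tick 8: prefer B, take tube from B; A=[orb] B=[-] C=[spool,knob,hinge,shaft,tile,node,drum,tube]
Tick 9: prefer A, take orb from A; A=[-] B=[-] C=[spool,knob,hinge,shaft,tile,node,drum,tube,orb]
Tick 10: prefer B, both empty, nothing taken; A=[-] B=[-] C=[spool,knob,hinge,shaft,tile,node,drum,tube,orb]

Answer: spool knob hinge shaft tile node drum tube orb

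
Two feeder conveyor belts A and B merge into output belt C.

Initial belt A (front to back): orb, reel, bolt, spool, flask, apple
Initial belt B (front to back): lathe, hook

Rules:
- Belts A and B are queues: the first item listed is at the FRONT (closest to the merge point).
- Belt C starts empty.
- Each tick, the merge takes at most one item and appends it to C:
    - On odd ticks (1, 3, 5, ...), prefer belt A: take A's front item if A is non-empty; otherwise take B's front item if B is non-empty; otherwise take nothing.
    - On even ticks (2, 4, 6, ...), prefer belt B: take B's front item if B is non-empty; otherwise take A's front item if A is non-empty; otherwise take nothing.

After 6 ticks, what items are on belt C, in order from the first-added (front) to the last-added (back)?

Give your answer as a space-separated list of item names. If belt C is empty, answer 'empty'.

Answer: orb lathe reel hook bolt spool

Derivation:
Tick 1: prefer A, take orb from A; A=[reel,bolt,spool,flask,apple] B=[lathe,hook] C=[orb]
Tick 2: prefer B, take lathe from B; A=[reel,bolt,spool,flask,apple] B=[hook] C=[orb,lathe]
Tick 3: prefer A, take reel from A; A=[bolt,spool,flask,apple] B=[hook] C=[orb,lathe,reel]
Tick 4: prefer B, take hook from B; A=[bolt,spool,flask,apple] B=[-] C=[orb,lathe,reel,hook]
Tick 5: prefer A, take bolt from A; A=[spool,flask,apple] B=[-] C=[orb,lathe,reel,hook,bolt]
Tick 6: prefer B, take spool from A; A=[flask,apple] B=[-] C=[orb,lathe,reel,hook,bolt,spool]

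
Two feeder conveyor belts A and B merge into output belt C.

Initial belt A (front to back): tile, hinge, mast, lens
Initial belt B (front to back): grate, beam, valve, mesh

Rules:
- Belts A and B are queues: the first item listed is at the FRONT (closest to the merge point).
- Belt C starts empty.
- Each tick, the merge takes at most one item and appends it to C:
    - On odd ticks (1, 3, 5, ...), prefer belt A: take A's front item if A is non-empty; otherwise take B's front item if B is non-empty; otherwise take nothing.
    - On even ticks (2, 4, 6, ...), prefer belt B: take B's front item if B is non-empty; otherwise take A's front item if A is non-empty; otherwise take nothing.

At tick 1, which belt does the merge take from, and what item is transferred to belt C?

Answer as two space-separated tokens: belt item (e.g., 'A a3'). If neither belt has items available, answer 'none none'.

Tick 1: prefer A, take tile from A; A=[hinge,mast,lens] B=[grate,beam,valve,mesh] C=[tile]

Answer: A tile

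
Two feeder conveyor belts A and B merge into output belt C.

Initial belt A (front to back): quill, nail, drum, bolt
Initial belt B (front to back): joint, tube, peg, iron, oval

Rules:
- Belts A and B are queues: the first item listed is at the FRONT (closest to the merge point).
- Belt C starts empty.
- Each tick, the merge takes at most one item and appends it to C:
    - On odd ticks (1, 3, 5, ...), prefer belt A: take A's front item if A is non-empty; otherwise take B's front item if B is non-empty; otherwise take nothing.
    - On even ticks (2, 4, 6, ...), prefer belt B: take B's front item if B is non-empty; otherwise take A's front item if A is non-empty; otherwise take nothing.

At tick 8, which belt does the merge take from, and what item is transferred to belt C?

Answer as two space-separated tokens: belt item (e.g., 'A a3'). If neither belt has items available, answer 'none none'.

Tick 1: prefer A, take quill from A; A=[nail,drum,bolt] B=[joint,tube,peg,iron,oval] C=[quill]
Tick 2: prefer B, take joint from B; A=[nail,drum,bolt] B=[tube,peg,iron,oval] C=[quill,joint]
Tick 3: prefer A, take nail from A; A=[drum,bolt] B=[tube,peg,iron,oval] C=[quill,joint,nail]
Tick 4: prefer B, take tube from B; A=[drum,bolt] B=[peg,iron,oval] C=[quill,joint,nail,tube]
Tick 5: prefer A, take drum from A; A=[bolt] B=[peg,iron,oval] C=[quill,joint,nail,tube,drum]
Tick 6: prefer B, take peg from B; A=[bolt] B=[iron,oval] C=[quill,joint,nail,tube,drum,peg]
Tick 7: prefer A, take bolt from A; A=[-] B=[iron,oval] C=[quill,joint,nail,tube,drum,peg,bolt]
Tick 8: prefer B, take iron from B; A=[-] B=[oval] C=[quill,joint,nail,tube,drum,peg,bolt,iron]

Answer: B iron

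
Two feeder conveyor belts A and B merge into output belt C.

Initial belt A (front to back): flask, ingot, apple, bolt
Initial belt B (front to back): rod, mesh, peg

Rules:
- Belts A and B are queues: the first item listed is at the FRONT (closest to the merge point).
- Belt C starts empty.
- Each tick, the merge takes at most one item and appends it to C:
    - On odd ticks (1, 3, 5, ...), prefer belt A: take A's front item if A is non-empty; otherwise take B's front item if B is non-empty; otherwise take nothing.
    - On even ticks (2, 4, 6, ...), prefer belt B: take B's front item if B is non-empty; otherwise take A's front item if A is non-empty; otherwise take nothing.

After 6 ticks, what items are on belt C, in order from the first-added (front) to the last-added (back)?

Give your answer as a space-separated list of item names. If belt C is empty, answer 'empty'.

Tick 1: prefer A, take flask from A; A=[ingot,apple,bolt] B=[rod,mesh,peg] C=[flask]
Tick 2: prefer B, take rod from B; A=[ingot,apple,bolt] B=[mesh,peg] C=[flask,rod]
Tick 3: prefer A, take ingot from A; A=[apple,bolt] B=[mesh,peg] C=[flask,rod,ingot]
Tick 4: prefer B, take mesh from B; A=[apple,bolt] B=[peg] C=[flask,rod,ingot,mesh]
Tick 5: prefer A, take apple from A; A=[bolt] B=[peg] C=[flask,rod,ingot,mesh,apple]
Tick 6: prefer B, take peg from B; A=[bolt] B=[-] C=[flask,rod,ingot,mesh,apple,peg]

Answer: flask rod ingot mesh apple peg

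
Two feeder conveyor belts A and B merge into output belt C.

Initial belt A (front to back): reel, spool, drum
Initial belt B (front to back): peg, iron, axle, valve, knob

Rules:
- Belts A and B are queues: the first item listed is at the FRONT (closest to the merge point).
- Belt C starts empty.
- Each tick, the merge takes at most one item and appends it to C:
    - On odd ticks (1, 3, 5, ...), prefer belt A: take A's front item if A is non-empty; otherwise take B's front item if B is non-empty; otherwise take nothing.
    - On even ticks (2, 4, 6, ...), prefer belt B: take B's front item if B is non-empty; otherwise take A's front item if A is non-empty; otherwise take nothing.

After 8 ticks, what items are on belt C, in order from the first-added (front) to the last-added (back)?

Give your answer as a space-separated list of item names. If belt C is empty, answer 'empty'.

Tick 1: prefer A, take reel from A; A=[spool,drum] B=[peg,iron,axle,valve,knob] C=[reel]
Tick 2: prefer B, take peg from B; A=[spool,drum] B=[iron,axle,valve,knob] C=[reel,peg]
Tick 3: prefer A, take spool from A; A=[drum] B=[iron,axle,valve,knob] C=[reel,peg,spool]
Tick 4: prefer B, take iron from B; A=[drum] B=[axle,valve,knob] C=[reel,peg,spool,iron]
Tick 5: prefer A, take drum from A; A=[-] B=[axle,valve,knob] C=[reel,peg,spool,iron,drum]
Tick 6: prefer B, take axle from B; A=[-] B=[valve,knob] C=[reel,peg,spool,iron,drum,axle]
Tick 7: prefer A, take valve from B; A=[-] B=[knob] C=[reel,peg,spool,iron,drum,axle,valve]
Tick 8: prefer B, take knob from B; A=[-] B=[-] C=[reel,peg,spool,iron,drum,axle,valve,knob]

Answer: reel peg spool iron drum axle valve knob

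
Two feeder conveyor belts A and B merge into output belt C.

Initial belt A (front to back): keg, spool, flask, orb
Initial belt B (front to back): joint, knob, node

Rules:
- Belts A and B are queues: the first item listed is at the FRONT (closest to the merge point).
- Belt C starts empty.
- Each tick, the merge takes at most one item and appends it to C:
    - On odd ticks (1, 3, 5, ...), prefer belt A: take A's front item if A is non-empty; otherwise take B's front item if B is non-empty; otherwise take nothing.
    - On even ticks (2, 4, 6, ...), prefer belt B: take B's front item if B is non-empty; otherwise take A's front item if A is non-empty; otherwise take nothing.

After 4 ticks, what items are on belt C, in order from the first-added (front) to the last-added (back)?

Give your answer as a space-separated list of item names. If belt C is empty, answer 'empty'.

Tick 1: prefer A, take keg from A; A=[spool,flask,orb] B=[joint,knob,node] C=[keg]
Tick 2: prefer B, take joint from B; A=[spool,flask,orb] B=[knob,node] C=[keg,joint]
Tick 3: prefer A, take spool from A; A=[flask,orb] B=[knob,node] C=[keg,joint,spool]
Tick 4: prefer B, take knob from B; A=[flask,orb] B=[node] C=[keg,joint,spool,knob]

Answer: keg joint spool knob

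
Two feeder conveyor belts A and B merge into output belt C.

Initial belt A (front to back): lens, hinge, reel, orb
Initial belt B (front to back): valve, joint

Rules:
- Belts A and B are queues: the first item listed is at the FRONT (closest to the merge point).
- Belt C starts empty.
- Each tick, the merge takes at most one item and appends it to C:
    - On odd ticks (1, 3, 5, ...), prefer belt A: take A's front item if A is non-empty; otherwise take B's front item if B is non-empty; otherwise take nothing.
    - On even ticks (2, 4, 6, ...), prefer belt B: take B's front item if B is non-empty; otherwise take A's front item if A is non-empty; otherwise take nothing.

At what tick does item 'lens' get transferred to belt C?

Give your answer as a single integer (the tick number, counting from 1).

Tick 1: prefer A, take lens from A; A=[hinge,reel,orb] B=[valve,joint] C=[lens]

Answer: 1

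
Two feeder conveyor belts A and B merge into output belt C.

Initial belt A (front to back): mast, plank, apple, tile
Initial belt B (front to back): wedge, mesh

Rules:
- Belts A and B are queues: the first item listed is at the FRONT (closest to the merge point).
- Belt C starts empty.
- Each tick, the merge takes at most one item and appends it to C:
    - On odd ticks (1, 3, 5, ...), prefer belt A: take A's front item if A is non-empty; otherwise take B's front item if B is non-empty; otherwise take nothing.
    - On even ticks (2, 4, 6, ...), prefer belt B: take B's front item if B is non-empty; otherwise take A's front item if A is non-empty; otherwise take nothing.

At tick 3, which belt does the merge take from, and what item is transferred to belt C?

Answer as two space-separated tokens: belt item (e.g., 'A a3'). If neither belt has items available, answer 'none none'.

Tick 1: prefer A, take mast from A; A=[plank,apple,tile] B=[wedge,mesh] C=[mast]
Tick 2: prefer B, take wedge from B; A=[plank,apple,tile] B=[mesh] C=[mast,wedge]
Tick 3: prefer A, take plank from A; A=[apple,tile] B=[mesh] C=[mast,wedge,plank]

Answer: A plank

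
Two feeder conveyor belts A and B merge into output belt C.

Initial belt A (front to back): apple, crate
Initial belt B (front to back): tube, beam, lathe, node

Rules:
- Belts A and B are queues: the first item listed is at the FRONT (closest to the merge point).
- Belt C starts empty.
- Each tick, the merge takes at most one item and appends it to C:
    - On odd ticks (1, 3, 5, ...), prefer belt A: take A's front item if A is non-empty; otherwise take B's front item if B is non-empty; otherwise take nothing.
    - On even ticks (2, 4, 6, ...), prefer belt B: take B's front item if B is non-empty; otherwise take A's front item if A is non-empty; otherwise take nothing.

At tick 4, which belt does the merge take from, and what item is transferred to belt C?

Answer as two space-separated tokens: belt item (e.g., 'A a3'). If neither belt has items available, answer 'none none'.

Answer: B beam

Derivation:
Tick 1: prefer A, take apple from A; A=[crate] B=[tube,beam,lathe,node] C=[apple]
Tick 2: prefer B, take tube from B; A=[crate] B=[beam,lathe,node] C=[apple,tube]
Tick 3: prefer A, take crate from A; A=[-] B=[beam,lathe,node] C=[apple,tube,crate]
Tick 4: prefer B, take beam from B; A=[-] B=[lathe,node] C=[apple,tube,crate,beam]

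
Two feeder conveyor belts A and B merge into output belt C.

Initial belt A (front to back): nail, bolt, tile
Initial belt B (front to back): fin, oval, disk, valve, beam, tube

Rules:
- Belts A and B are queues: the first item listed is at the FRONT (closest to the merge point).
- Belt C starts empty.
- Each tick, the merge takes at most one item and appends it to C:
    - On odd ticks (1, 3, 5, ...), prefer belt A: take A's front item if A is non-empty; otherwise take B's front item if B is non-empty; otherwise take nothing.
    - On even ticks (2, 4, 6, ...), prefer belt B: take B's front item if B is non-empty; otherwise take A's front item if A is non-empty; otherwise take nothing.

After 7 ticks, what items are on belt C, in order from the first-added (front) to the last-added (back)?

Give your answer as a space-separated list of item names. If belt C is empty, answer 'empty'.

Answer: nail fin bolt oval tile disk valve

Derivation:
Tick 1: prefer A, take nail from A; A=[bolt,tile] B=[fin,oval,disk,valve,beam,tube] C=[nail]
Tick 2: prefer B, take fin from B; A=[bolt,tile] B=[oval,disk,valve,beam,tube] C=[nail,fin]
Tick 3: prefer A, take bolt from A; A=[tile] B=[oval,disk,valve,beam,tube] C=[nail,fin,bolt]
Tick 4: prefer B, take oval from B; A=[tile] B=[disk,valve,beam,tube] C=[nail,fin,bolt,oval]
Tick 5: prefer A, take tile from A; A=[-] B=[disk,valve,beam,tube] C=[nail,fin,bolt,oval,tile]
Tick 6: prefer B, take disk from B; A=[-] B=[valve,beam,tube] C=[nail,fin,bolt,oval,tile,disk]
Tick 7: prefer A, take valve from B; A=[-] B=[beam,tube] C=[nail,fin,bolt,oval,tile,disk,valve]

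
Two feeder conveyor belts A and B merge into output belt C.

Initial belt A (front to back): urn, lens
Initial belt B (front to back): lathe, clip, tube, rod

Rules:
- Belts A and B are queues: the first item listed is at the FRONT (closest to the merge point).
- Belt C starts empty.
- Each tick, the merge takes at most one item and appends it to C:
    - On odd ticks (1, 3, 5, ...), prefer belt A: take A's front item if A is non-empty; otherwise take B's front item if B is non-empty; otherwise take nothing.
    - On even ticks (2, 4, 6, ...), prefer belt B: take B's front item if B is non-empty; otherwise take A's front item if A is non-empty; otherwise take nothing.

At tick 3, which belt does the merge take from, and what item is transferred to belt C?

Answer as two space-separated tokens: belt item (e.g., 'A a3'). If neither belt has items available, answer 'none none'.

Answer: A lens

Derivation:
Tick 1: prefer A, take urn from A; A=[lens] B=[lathe,clip,tube,rod] C=[urn]
Tick 2: prefer B, take lathe from B; A=[lens] B=[clip,tube,rod] C=[urn,lathe]
Tick 3: prefer A, take lens from A; A=[-] B=[clip,tube,rod] C=[urn,lathe,lens]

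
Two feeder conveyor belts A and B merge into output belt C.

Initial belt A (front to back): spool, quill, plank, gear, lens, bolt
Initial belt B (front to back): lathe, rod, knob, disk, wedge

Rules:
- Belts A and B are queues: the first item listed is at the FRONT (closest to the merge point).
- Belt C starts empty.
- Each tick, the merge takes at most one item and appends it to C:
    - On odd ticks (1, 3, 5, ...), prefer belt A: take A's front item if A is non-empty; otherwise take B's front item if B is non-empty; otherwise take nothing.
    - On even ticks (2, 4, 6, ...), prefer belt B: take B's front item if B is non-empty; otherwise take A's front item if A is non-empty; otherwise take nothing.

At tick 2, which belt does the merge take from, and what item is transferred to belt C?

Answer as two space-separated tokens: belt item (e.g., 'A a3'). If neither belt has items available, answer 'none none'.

Tick 1: prefer A, take spool from A; A=[quill,plank,gear,lens,bolt] B=[lathe,rod,knob,disk,wedge] C=[spool]
Tick 2: prefer B, take lathe from B; A=[quill,plank,gear,lens,bolt] B=[rod,knob,disk,wedge] C=[spool,lathe]

Answer: B lathe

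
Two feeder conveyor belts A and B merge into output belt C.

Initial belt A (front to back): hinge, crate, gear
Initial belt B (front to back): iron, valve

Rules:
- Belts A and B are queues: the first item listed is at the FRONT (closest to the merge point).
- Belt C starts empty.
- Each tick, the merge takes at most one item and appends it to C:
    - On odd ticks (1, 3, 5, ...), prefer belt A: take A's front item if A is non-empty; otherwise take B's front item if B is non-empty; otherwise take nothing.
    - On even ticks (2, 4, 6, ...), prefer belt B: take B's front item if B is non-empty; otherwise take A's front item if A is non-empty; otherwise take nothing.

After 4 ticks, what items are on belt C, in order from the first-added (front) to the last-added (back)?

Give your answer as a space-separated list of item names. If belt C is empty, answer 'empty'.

Answer: hinge iron crate valve

Derivation:
Tick 1: prefer A, take hinge from A; A=[crate,gear] B=[iron,valve] C=[hinge]
Tick 2: prefer B, take iron from B; A=[crate,gear] B=[valve] C=[hinge,iron]
Tick 3: prefer A, take crate from A; A=[gear] B=[valve] C=[hinge,iron,crate]
Tick 4: prefer B, take valve from B; A=[gear] B=[-] C=[hinge,iron,crate,valve]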